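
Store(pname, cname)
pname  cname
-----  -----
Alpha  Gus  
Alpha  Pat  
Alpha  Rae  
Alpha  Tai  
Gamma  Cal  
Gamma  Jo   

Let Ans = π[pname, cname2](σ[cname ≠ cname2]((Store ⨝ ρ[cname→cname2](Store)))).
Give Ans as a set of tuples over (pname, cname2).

ρ[cname→cname2]: schema becomes (pname, cname2); tuples unchanged.
Joining Store and ρ[cname→cname2](Store) on pname yields {(Alpha, Gus, Gus), (Alpha, Gus, Pat), (Alpha, Gus, Rae), (Alpha, Gus, Tai), (Alpha, Pat, Gus), (Alpha, Pat, Pat), (Alpha, Pat, Rae), (Alpha, Pat, Tai), (Alpha, Rae, Gus), (Alpha, Rae, Pat), (Alpha, Rae, Rae), (Alpha, Rae, Tai), (Alpha, Tai, Gus), (Alpha, Tai, Pat), (Alpha, Tai, Rae), (Alpha, Tai, Tai), (Gamma, Cal, Cal), (Gamma, Cal, Jo), (Gamma, Jo, Cal), (Gamma, Jo, Jo)}.
σ[cname ≠ cname2]: keep tuples satisfying cname ≠ cname2 → {(Alpha, Gus, Pat), (Alpha, Gus, Rae), (Alpha, Gus, Tai), (Alpha, Pat, Gus), (Alpha, Pat, Rae), (Alpha, Pat, Tai), (Alpha, Rae, Gus), (Alpha, Rae, Pat), (Alpha, Rae, Tai), (Alpha, Tai, Gus), (Alpha, Tai, Pat), (Alpha, Tai, Rae), (Gamma, Cal, Jo), (Gamma, Jo, Cal)}
Keep only column(s) pname, cname2 (8 duplicate(s) eliminated): {(Alpha, Gus), (Alpha, Pat), (Alpha, Rae), (Alpha, Tai), (Gamma, Cal), (Gamma, Jo)}

{(Alpha, Gus), (Alpha, Pat), (Alpha, Rae), (Alpha, Tai), (Gamma, Cal), (Gamma, Jo)}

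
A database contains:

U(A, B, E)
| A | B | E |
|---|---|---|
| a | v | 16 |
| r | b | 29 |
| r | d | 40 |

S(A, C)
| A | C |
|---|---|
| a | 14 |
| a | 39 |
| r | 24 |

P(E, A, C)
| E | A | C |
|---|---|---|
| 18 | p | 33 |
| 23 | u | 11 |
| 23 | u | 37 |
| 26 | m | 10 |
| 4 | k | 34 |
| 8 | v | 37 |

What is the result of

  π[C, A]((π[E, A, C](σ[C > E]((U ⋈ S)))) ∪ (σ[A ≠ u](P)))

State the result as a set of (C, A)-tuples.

{(10, m), (33, p), (34, k), (37, v), (39, a)}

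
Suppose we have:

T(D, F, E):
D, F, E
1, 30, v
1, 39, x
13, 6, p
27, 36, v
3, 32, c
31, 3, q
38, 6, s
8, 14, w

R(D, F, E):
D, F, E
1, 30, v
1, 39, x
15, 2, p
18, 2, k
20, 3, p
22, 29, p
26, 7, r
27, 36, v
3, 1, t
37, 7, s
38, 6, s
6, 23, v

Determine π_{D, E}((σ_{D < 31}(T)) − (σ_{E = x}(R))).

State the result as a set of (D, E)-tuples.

{(1, v), (13, p), (27, v), (3, c), (8, w)}

Filtering on D < 31 leaves {(1, 30, v), (1, 39, x), (13, 6, p), (27, 36, v), (3, 32, c), (8, 14, w)}.
Filtering on E = x leaves {(1, 39, x)}.
Taking the difference: {(1, 30, v), (13, 6, p), (27, 36, v), (3, 32, c), (8, 14, w)}
Projecting to D, E: {(1, v), (13, p), (27, v), (3, c), (8, w)}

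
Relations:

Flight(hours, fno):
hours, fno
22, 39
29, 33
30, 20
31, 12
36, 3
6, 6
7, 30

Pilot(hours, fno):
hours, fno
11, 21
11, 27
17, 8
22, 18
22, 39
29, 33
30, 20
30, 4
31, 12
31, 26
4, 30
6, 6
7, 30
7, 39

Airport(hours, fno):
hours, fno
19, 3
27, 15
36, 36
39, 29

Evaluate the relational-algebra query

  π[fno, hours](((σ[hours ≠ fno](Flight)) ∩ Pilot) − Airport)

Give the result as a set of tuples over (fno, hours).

{(12, 31), (20, 30), (30, 7), (33, 29), (39, 22)}

σ[hours ≠ fno]: keep tuples satisfying hours ≠ fno → {(22, 39), (29, 33), (30, 20), (31, 12), (36, 3), (7, 30)}
Intersection: {(22, 39), (29, 33), (30, 20), (31, 12), (36, 3), (7, 30)} with {(11, 21), (11, 27), (17, 8), (22, 18), (22, 39), (29, 33), (30, 20), (30, 4), (31, 12), (31, 26), (4, 30), (6, 6), (7, 30), (7, 39)} → {(22, 39), (29, 33), (30, 20), (31, 12), (7, 30)}
Difference: {(22, 39), (29, 33), (30, 20), (31, 12), (7, 30)} with {(19, 3), (27, 15), (36, 36), (39, 29)} → {(22, 39), (29, 33), (30, 20), (31, 12), (7, 30)}
π_{fno, hours} gives {(12, 31), (20, 30), (30, 7), (33, 29), (39, 22)}.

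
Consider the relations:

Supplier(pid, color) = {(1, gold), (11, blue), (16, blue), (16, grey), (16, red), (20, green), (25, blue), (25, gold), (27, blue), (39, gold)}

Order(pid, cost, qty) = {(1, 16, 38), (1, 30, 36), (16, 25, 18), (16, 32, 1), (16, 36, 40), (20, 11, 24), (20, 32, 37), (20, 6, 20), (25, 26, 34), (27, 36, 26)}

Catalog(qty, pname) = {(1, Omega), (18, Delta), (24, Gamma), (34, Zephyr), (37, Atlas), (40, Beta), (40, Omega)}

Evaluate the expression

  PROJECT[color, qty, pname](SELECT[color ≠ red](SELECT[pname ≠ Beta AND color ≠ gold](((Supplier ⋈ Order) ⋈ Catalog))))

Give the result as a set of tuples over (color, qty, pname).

{(blue, 1, Omega), (blue, 18, Delta), (blue, 34, Zephyr), (blue, 40, Omega), (green, 24, Gamma), (green, 37, Atlas), (grey, 1, Omega), (grey, 18, Delta), (grey, 40, Omega)}

Joining Supplier and Order on pid yields {(1, gold, 16, 38), (1, gold, 30, 36), (16, blue, 25, 18), (16, blue, 32, 1), (16, blue, 36, 40), (16, grey, 25, 18), (16, grey, 32, 1), (16, grey, 36, 40), (16, red, 25, 18), (16, red, 32, 1), (16, red, 36, 40), (20, green, 11, 24), (20, green, 32, 37), (20, green, 6, 20), (25, blue, 26, 34), (25, gold, 26, 34), (27, blue, 36, 26)}.
Joining (Supplier ⋈ Order) and Catalog on qty yields {(16, blue, 25, 18, Delta), (16, blue, 32, 1, Omega), (16, blue, 36, 40, Beta), (16, blue, 36, 40, Omega), (16, grey, 25, 18, Delta), (16, grey, 32, 1, Omega), (16, grey, 36, 40, Beta), (16, grey, 36, 40, Omega), (16, red, 25, 18, Delta), (16, red, 32, 1, Omega), (16, red, 36, 40, Beta), (16, red, 36, 40, Omega), (20, green, 11, 24, Gamma), (20, green, 32, 37, Atlas), (25, blue, 26, 34, Zephyr), (25, gold, 26, 34, Zephyr)}.
σ[pname ≠ Beta AND color ≠ gold]: keep tuples satisfying pname ≠ Beta AND color ≠ gold → {(16, blue, 25, 18, Delta), (16, blue, 32, 1, Omega), (16, blue, 36, 40, Omega), (16, grey, 25, 18, Delta), (16, grey, 32, 1, Omega), (16, grey, 36, 40, Omega), (16, red, 25, 18, Delta), (16, red, 32, 1, Omega), (16, red, 36, 40, Omega), (20, green, 11, 24, Gamma), (20, green, 32, 37, Atlas), (25, blue, 26, 34, Zephyr)}
σ[color ≠ red]: keep tuples satisfying color ≠ red → {(16, blue, 25, 18, Delta), (16, blue, 32, 1, Omega), (16, blue, 36, 40, Omega), (16, grey, 25, 18, Delta), (16, grey, 32, 1, Omega), (16, grey, 36, 40, Omega), (20, green, 11, 24, Gamma), (20, green, 32, 37, Atlas), (25, blue, 26, 34, Zephyr)}
π[color, qty, pname]: project onto (color, qty, pname) → {(blue, 1, Omega), (blue, 18, Delta), (blue, 34, Zephyr), (blue, 40, Omega), (green, 24, Gamma), (green, 37, Atlas), (grey, 1, Omega), (grey, 18, Delta), (grey, 40, Omega)}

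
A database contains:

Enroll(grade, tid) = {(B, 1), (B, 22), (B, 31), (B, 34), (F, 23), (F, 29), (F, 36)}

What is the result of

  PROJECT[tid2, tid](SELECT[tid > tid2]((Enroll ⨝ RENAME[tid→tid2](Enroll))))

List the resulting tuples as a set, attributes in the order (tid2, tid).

{(1, 22), (1, 31), (1, 34), (22, 31), (22, 34), (23, 29), (23, 36), (29, 36), (31, 34)}

ρ[tid→tid2]: schema becomes (grade, tid2); tuples unchanged.
Enroll ⋈ RENAME[tid→tid2](Enroll) (natural join on grade): {(B, 1, 1), (B, 1, 22), (B, 1, 31), (B, 1, 34), (B, 22, 1), (B, 22, 22), (B, 22, 31), (B, 22, 34), (B, 31, 1), (B, 31, 22), (B, 31, 31), (B, 31, 34), (B, 34, 1), (B, 34, 22), (B, 34, 31), (B, 34, 34), (F, 23, 23), (F, 23, 29), (F, 23, 36), (F, 29, 23), (F, 29, 29), (F, 29, 36), (F, 36, 23), (F, 36, 29), (F, 36, 36)}
Apply σ_{tid > tid2}; surviving tuples: {(B, 22, 1), (B, 31, 1), (B, 31, 22), (B, 34, 1), (B, 34, 22), (B, 34, 31), (F, 29, 23), (F, 36, 23), (F, 36, 29)}
π[tid2, tid]: project onto (tid2, tid) → {(1, 22), (1, 31), (1, 34), (22, 31), (22, 34), (23, 29), (23, 36), (29, 36), (31, 34)}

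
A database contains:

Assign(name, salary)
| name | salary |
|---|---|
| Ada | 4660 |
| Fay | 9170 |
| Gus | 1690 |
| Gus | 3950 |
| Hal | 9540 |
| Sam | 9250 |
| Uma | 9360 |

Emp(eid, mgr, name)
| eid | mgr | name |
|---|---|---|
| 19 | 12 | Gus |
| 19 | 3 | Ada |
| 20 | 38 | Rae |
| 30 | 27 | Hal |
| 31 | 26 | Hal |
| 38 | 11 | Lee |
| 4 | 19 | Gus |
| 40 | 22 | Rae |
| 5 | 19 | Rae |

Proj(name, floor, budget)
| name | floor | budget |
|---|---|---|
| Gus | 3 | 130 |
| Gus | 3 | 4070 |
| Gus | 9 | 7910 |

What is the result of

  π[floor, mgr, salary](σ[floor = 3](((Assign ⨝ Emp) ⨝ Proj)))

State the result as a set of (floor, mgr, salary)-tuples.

Assign ⋈ Emp (natural join on name): {(Ada, 4660, 19, 3), (Gus, 1690, 19, 12), (Gus, 1690, 4, 19), (Gus, 3950, 19, 12), (Gus, 3950, 4, 19), (Hal, 9540, 30, 27), (Hal, 9540, 31, 26)}
(Assign ⨝ Emp) ⋈ Proj (natural join on name): {(Gus, 1690, 19, 12, 3, 130), (Gus, 1690, 19, 12, 3, 4070), (Gus, 1690, 19, 12, 9, 7910), (Gus, 1690, 4, 19, 3, 130), (Gus, 1690, 4, 19, 3, 4070), (Gus, 1690, 4, 19, 9, 7910), (Gus, 3950, 19, 12, 3, 130), (Gus, 3950, 19, 12, 3, 4070), (Gus, 3950, 19, 12, 9, 7910), (Gus, 3950, 4, 19, 3, 130), (Gus, 3950, 4, 19, 3, 4070), (Gus, 3950, 4, 19, 9, 7910)}
σ[floor = 3]: keep tuples satisfying floor = 3 → {(Gus, 1690, 19, 12, 3, 130), (Gus, 1690, 19, 12, 3, 4070), (Gus, 1690, 4, 19, 3, 130), (Gus, 1690, 4, 19, 3, 4070), (Gus, 3950, 19, 12, 3, 130), (Gus, 3950, 19, 12, 3, 4070), (Gus, 3950, 4, 19, 3, 130), (Gus, 3950, 4, 19, 3, 4070)}
Projecting to floor, mgr, salary (4 duplicate(s) eliminated): {(3, 12, 1690), (3, 12, 3950), (3, 19, 1690), (3, 19, 3950)}

{(3, 12, 1690), (3, 12, 3950), (3, 19, 1690), (3, 19, 3950)}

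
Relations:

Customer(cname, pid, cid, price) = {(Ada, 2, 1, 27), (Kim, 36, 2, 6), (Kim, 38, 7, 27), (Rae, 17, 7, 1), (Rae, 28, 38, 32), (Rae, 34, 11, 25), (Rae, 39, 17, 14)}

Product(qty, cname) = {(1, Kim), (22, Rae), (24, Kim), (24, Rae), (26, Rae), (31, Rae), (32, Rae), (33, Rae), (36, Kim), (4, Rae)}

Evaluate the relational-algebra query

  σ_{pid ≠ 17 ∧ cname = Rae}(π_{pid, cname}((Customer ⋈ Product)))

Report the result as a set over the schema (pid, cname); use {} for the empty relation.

Joining Customer and Product on cname yields {(Kim, 36, 2, 6, 1), (Kim, 36, 2, 6, 24), (Kim, 36, 2, 6, 36), (Kim, 38, 7, 27, 1), (Kim, 38, 7, 27, 24), (Kim, 38, 7, 27, 36), (Rae, 17, 7, 1, 22), (Rae, 17, 7, 1, 24), (Rae, 17, 7, 1, 26), (Rae, 17, 7, 1, 31), (Rae, 17, 7, 1, 32), (Rae, 17, 7, 1, 33), (Rae, 17, 7, 1, 4), (Rae, 28, 38, 32, 22), (Rae, 28, 38, 32, 24), (Rae, 28, 38, 32, 26), (Rae, 28, 38, 32, 31), (Rae, 28, 38, 32, 32), (Rae, 28, 38, 32, 33), (Rae, 28, 38, 32, 4), (Rae, 34, 11, 25, 22), (Rae, 34, 11, 25, 24), (Rae, 34, 11, 25, 26), (Rae, 34, 11, 25, 31), (Rae, 34, 11, 25, 32), (Rae, 34, 11, 25, 33), (Rae, 34, 11, 25, 4), (Rae, 39, 17, 14, 22), (Rae, 39, 17, 14, 24), (Rae, 39, 17, 14, 26), (Rae, 39, 17, 14, 31), (Rae, 39, 17, 14, 32), (Rae, 39, 17, 14, 33), (Rae, 39, 17, 14, 4)}.
Projecting to pid, cname (28 duplicate(s) eliminated): {(17, Rae), (28, Rae), (34, Rae), (36, Kim), (38, Kim), (39, Rae)}
Selection pid ≠ 17 ∧ cname = Rae: {(28, Rae), (34, Rae), (39, Rae)}

{(28, Rae), (34, Rae), (39, Rae)}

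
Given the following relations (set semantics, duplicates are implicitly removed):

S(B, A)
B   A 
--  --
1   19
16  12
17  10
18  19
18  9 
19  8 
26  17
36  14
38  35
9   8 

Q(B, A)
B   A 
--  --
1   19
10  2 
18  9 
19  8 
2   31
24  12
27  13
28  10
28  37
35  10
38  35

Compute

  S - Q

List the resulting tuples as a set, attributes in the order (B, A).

{(16, 12), (17, 10), (18, 19), (26, 17), (36, 14), (9, 8)}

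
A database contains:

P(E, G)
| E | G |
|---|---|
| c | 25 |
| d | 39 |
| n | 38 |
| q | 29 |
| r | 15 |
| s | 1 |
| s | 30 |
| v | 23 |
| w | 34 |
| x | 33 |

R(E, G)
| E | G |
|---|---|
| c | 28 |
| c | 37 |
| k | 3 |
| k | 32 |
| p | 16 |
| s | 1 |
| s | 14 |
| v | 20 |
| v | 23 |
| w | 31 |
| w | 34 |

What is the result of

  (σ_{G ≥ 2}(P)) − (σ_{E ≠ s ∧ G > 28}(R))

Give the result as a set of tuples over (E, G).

{(c, 25), (d, 39), (n, 38), (q, 29), (r, 15), (s, 30), (v, 23), (x, 33)}

Filtering on G ≥ 2 leaves {(c, 25), (d, 39), (n, 38), (q, 29), (r, 15), (s, 30), (v, 23), (w, 34), (x, 33)}.
Filtering on E ≠ s ∧ G > 28 leaves {(c, 37), (k, 32), (w, 31), (w, 34)}.
Taking the difference: {(c, 25), (d, 39), (n, 38), (q, 29), (r, 15), (s, 30), (v, 23), (x, 33)}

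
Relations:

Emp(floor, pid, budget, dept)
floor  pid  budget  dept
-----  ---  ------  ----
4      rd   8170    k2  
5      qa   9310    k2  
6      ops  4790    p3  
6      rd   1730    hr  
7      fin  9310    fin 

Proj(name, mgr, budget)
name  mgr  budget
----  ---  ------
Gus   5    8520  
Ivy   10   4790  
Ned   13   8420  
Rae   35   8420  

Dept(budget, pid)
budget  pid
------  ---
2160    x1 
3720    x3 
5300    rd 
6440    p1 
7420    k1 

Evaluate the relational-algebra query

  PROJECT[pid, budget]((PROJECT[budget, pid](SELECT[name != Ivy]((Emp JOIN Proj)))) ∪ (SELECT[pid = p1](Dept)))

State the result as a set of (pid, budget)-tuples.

Natural join on budget: {(6, ops, 4790, p3, Ivy, 10)}
Apply σ_{name != Ivy}; surviving tuples: {}
Projecting to budget, pid: {}
Apply σ_{pid = p1}; surviving tuples: {(6440, p1)}
Union: {} with {(6440, p1)} → {(6440, p1)}
Projecting to pid, budget: {(p1, 6440)}

{(p1, 6440)}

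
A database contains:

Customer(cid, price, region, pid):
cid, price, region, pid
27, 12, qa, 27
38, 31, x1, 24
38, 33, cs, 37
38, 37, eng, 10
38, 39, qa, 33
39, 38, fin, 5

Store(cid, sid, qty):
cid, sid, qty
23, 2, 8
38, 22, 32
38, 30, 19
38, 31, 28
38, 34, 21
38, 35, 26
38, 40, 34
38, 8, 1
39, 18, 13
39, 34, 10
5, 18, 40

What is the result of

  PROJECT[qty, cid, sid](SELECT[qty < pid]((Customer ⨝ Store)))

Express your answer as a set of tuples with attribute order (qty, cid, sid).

{(1, 38, 8), (19, 38, 30), (21, 38, 34), (26, 38, 35), (28, 38, 31), (32, 38, 22), (34, 38, 40)}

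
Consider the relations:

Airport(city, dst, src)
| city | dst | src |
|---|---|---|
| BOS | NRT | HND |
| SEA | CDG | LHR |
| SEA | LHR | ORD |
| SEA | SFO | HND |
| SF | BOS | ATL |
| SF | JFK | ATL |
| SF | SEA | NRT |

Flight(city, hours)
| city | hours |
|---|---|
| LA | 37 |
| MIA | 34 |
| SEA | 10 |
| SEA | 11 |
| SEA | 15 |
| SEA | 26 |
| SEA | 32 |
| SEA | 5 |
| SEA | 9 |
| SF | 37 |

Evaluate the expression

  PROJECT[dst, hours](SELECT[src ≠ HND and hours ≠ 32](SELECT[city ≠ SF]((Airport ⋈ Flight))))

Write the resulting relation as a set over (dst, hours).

{(CDG, 10), (CDG, 11), (CDG, 15), (CDG, 26), (CDG, 5), (CDG, 9), (LHR, 10), (LHR, 11), (LHR, 15), (LHR, 26), (LHR, 5), (LHR, 9)}

Airport ⋈ Flight (natural join on city): {(SEA, CDG, LHR, 10), (SEA, CDG, LHR, 11), (SEA, CDG, LHR, 15), (SEA, CDG, LHR, 26), (SEA, CDG, LHR, 32), (SEA, CDG, LHR, 5), (SEA, CDG, LHR, 9), (SEA, LHR, ORD, 10), (SEA, LHR, ORD, 11), (SEA, LHR, ORD, 15), (SEA, LHR, ORD, 26), (SEA, LHR, ORD, 32), (SEA, LHR, ORD, 5), (SEA, LHR, ORD, 9), (SEA, SFO, HND, 10), (SEA, SFO, HND, 11), (SEA, SFO, HND, 15), (SEA, SFO, HND, 26), (SEA, SFO, HND, 32), (SEA, SFO, HND, 5), (SEA, SFO, HND, 9), (SF, BOS, ATL, 37), (SF, JFK, ATL, 37), (SF, SEA, NRT, 37)}
Apply σ_{city ≠ SF}; surviving tuples: {(SEA, CDG, LHR, 10), (SEA, CDG, LHR, 11), (SEA, CDG, LHR, 15), (SEA, CDG, LHR, 26), (SEA, CDG, LHR, 32), (SEA, CDG, LHR, 5), (SEA, CDG, LHR, 9), (SEA, LHR, ORD, 10), (SEA, LHR, ORD, 11), (SEA, LHR, ORD, 15), (SEA, LHR, ORD, 26), (SEA, LHR, ORD, 32), (SEA, LHR, ORD, 5), (SEA, LHR, ORD, 9), (SEA, SFO, HND, 10), (SEA, SFO, HND, 11), (SEA, SFO, HND, 15), (SEA, SFO, HND, 26), (SEA, SFO, HND, 32), (SEA, SFO, HND, 5), (SEA, SFO, HND, 9)}
Apply σ_{src ≠ HND and hours ≠ 32}; surviving tuples: {(SEA, CDG, LHR, 10), (SEA, CDG, LHR, 11), (SEA, CDG, LHR, 15), (SEA, CDG, LHR, 26), (SEA, CDG, LHR, 5), (SEA, CDG, LHR, 9), (SEA, LHR, ORD, 10), (SEA, LHR, ORD, 11), (SEA, LHR, ORD, 15), (SEA, LHR, ORD, 26), (SEA, LHR, ORD, 5), (SEA, LHR, ORD, 9)}
Projecting to dst, hours: {(CDG, 10), (CDG, 11), (CDG, 15), (CDG, 26), (CDG, 5), (CDG, 9), (LHR, 10), (LHR, 11), (LHR, 15), (LHR, 26), (LHR, 5), (LHR, 9)}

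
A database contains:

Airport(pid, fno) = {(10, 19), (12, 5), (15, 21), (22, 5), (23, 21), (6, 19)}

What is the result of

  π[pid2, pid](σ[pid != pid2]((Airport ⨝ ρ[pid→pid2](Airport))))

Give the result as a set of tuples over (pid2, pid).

ρ[pid→pid2]: schema becomes (pid2, fno); tuples unchanged.
Airport ⋈ ρ[pid→pid2](Airport) (natural join on fno): {(10, 19, 10), (10, 19, 6), (12, 5, 12), (12, 5, 22), (15, 21, 15), (15, 21, 23), (22, 5, 12), (22, 5, 22), (23, 21, 15), (23, 21, 23), (6, 19, 10), (6, 19, 6)}
Selection pid != pid2: {(10, 19, 6), (12, 5, 22), (15, 21, 23), (22, 5, 12), (23, 21, 15), (6, 19, 10)}
π[pid2, pid]: project onto (pid2, pid) → {(10, 6), (12, 22), (15, 23), (22, 12), (23, 15), (6, 10)}

{(10, 6), (12, 22), (15, 23), (22, 12), (23, 15), (6, 10)}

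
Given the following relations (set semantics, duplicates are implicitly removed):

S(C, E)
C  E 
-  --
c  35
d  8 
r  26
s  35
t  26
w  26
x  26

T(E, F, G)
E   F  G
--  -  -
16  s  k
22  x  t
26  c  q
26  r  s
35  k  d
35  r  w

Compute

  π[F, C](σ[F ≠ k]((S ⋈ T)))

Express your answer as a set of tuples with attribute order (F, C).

{(c, r), (c, t), (c, w), (c, x), (r, c), (r, r), (r, s), (r, t), (r, w), (r, x)}

Natural join on E: {(c, 35, k, d), (c, 35, r, w), (r, 26, c, q), (r, 26, r, s), (s, 35, k, d), (s, 35, r, w), (t, 26, c, q), (t, 26, r, s), (w, 26, c, q), (w, 26, r, s), (x, 26, c, q), (x, 26, r, s)}
Apply σ_{F ≠ k}; surviving tuples: {(c, 35, r, w), (r, 26, c, q), (r, 26, r, s), (s, 35, r, w), (t, 26, c, q), (t, 26, r, s), (w, 26, c, q), (w, 26, r, s), (x, 26, c, q), (x, 26, r, s)}
Keep only column(s) F, C: {(c, r), (c, t), (c, w), (c, x), (r, c), (r, r), (r, s), (r, t), (r, w), (r, x)}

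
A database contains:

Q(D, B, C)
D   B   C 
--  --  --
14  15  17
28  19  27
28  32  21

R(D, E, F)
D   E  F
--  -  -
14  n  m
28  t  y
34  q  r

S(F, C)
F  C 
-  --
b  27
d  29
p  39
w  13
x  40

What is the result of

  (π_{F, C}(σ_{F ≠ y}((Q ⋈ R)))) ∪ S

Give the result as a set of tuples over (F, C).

{(b, 27), (d, 29), (m, 17), (p, 39), (w, 13), (x, 40)}

Natural join on D: {(14, 15, 17, n, m), (28, 19, 27, t, y), (28, 32, 21, t, y)}
Filtering on F ≠ y leaves {(14, 15, 17, n, m)}.
Projecting to F, C: {(m, 17)}
Union: {(m, 17)} with {(b, 27), (d, 29), (p, 39), (w, 13), (x, 40)} → {(b, 27), (d, 29), (m, 17), (p, 39), (w, 13), (x, 40)}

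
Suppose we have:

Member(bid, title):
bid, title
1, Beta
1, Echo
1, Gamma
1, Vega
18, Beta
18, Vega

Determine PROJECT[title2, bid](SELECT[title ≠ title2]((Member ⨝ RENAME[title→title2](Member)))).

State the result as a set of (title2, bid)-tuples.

ρ[title→title2]: schema becomes (bid, title2); tuples unchanged.
Joining Member and RENAME[title→title2](Member) on bid yields {(1, Beta, Beta), (1, Beta, Echo), (1, Beta, Gamma), (1, Beta, Vega), (1, Echo, Beta), (1, Echo, Echo), (1, Echo, Gamma), (1, Echo, Vega), (1, Gamma, Beta), (1, Gamma, Echo), (1, Gamma, Gamma), (1, Gamma, Vega), (1, Vega, Beta), (1, Vega, Echo), (1, Vega, Gamma), (1, Vega, Vega), (18, Beta, Beta), (18, Beta, Vega), (18, Vega, Beta), (18, Vega, Vega)}.
Filtering on title ≠ title2 leaves {(1, Beta, Echo), (1, Beta, Gamma), (1, Beta, Vega), (1, Echo, Beta), (1, Echo, Gamma), (1, Echo, Vega), (1, Gamma, Beta), (1, Gamma, Echo), (1, Gamma, Vega), (1, Vega, Beta), (1, Vega, Echo), (1, Vega, Gamma), (18, Beta, Vega), (18, Vega, Beta)}.
π_{title2, bid} gives {(Beta, 1), (Beta, 18), (Echo, 1), (Gamma, 1), (Vega, 1), (Vega, 18)} (8 duplicate(s) eliminated).

{(Beta, 1), (Beta, 18), (Echo, 1), (Gamma, 1), (Vega, 1), (Vega, 18)}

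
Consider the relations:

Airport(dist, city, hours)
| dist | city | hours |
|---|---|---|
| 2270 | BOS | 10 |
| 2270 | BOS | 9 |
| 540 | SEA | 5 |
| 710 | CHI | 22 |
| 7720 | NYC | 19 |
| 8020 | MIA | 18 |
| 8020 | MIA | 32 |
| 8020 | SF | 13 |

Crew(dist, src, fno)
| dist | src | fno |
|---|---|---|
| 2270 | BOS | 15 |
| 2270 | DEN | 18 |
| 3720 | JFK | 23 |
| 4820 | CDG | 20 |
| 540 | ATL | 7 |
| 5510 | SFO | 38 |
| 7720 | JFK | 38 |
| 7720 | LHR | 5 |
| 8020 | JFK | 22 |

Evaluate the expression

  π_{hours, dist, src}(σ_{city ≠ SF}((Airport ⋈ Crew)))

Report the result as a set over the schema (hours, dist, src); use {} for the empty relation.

Natural join on dist: {(2270, BOS, 10, BOS, 15), (2270, BOS, 10, DEN, 18), (2270, BOS, 9, BOS, 15), (2270, BOS, 9, DEN, 18), (540, SEA, 5, ATL, 7), (7720, NYC, 19, JFK, 38), (7720, NYC, 19, LHR, 5), (8020, MIA, 18, JFK, 22), (8020, MIA, 32, JFK, 22), (8020, SF, 13, JFK, 22)}
σ[city ≠ SF]: keep tuples satisfying city ≠ SF → {(2270, BOS, 10, BOS, 15), (2270, BOS, 10, DEN, 18), (2270, BOS, 9, BOS, 15), (2270, BOS, 9, DEN, 18), (540, SEA, 5, ATL, 7), (7720, NYC, 19, JFK, 38), (7720, NYC, 19, LHR, 5), (8020, MIA, 18, JFK, 22), (8020, MIA, 32, JFK, 22)}
Projecting to hours, dist, src: {(10, 2270, BOS), (10, 2270, DEN), (18, 8020, JFK), (19, 7720, JFK), (19, 7720, LHR), (32, 8020, JFK), (5, 540, ATL), (9, 2270, BOS), (9, 2270, DEN)}

{(10, 2270, BOS), (10, 2270, DEN), (18, 8020, JFK), (19, 7720, JFK), (19, 7720, LHR), (32, 8020, JFK), (5, 540, ATL), (9, 2270, BOS), (9, 2270, DEN)}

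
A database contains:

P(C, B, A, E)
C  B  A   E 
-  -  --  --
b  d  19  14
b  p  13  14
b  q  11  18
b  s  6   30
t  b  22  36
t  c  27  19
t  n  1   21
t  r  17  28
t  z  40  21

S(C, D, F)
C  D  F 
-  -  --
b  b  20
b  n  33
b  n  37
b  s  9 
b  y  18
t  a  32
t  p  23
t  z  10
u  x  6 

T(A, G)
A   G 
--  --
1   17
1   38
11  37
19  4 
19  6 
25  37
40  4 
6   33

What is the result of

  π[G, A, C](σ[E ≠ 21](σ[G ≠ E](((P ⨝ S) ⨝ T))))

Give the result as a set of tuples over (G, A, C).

{(33, 6, b), (37, 11, b), (4, 19, b), (6, 19, b)}

P ⋈ S (natural join on C): {(b, d, 19, 14, b, 20), (b, d, 19, 14, n, 33), (b, d, 19, 14, n, 37), (b, d, 19, 14, s, 9), (b, d, 19, 14, y, 18), (b, p, 13, 14, b, 20), (b, p, 13, 14, n, 33), (b, p, 13, 14, n, 37), (b, p, 13, 14, s, 9), (b, p, 13, 14, y, 18), (b, q, 11, 18, b, 20), (b, q, 11, 18, n, 33), (b, q, 11, 18, n, 37), (b, q, 11, 18, s, 9), (b, q, 11, 18, y, 18), (b, s, 6, 30, b, 20), (b, s, 6, 30, n, 33), (b, s, 6, 30, n, 37), (b, s, 6, 30, s, 9), (b, s, 6, 30, y, 18), (t, b, 22, 36, a, 32), (t, b, 22, 36, p, 23), (t, b, 22, 36, z, 10), (t, c, 27, 19, a, 32), (t, c, 27, 19, p, 23), (t, c, 27, 19, z, 10), (t, n, 1, 21, a, 32), (t, n, 1, 21, p, 23), (t, n, 1, 21, z, 10), (t, r, 17, 28, a, 32), (t, r, 17, 28, p, 23), (t, r, 17, 28, z, 10), (t, z, 40, 21, a, 32), (t, z, 40, 21, p, 23), (t, z, 40, 21, z, 10)}
(P ⨝ S) ⋈ T (natural join on A): {(b, d, 19, 14, b, 20, 4), (b, d, 19, 14, b, 20, 6), (b, d, 19, 14, n, 33, 4), (b, d, 19, 14, n, 33, 6), (b, d, 19, 14, n, 37, 4), (b, d, 19, 14, n, 37, 6), (b, d, 19, 14, s, 9, 4), (b, d, 19, 14, s, 9, 6), (b, d, 19, 14, y, 18, 4), (b, d, 19, 14, y, 18, 6), (b, q, 11, 18, b, 20, 37), (b, q, 11, 18, n, 33, 37), (b, q, 11, 18, n, 37, 37), (b, q, 11, 18, s, 9, 37), (b, q, 11, 18, y, 18, 37), (b, s, 6, 30, b, 20, 33), (b, s, 6, 30, n, 33, 33), (b, s, 6, 30, n, 37, 33), (b, s, 6, 30, s, 9, 33), (b, s, 6, 30, y, 18, 33), (t, n, 1, 21, a, 32, 17), (t, n, 1, 21, a, 32, 38), (t, n, 1, 21, p, 23, 17), (t, n, 1, 21, p, 23, 38), (t, n, 1, 21, z, 10, 17), (t, n, 1, 21, z, 10, 38), (t, z, 40, 21, a, 32, 4), (t, z, 40, 21, p, 23, 4), (t, z, 40, 21, z, 10, 4)}
Selection G ≠ E: {(b, d, 19, 14, b, 20, 4), (b, d, 19, 14, b, 20, 6), (b, d, 19, 14, n, 33, 4), (b, d, 19, 14, n, 33, 6), (b, d, 19, 14, n, 37, 4), (b, d, 19, 14, n, 37, 6), (b, d, 19, 14, s, 9, 4), (b, d, 19, 14, s, 9, 6), (b, d, 19, 14, y, 18, 4), (b, d, 19, 14, y, 18, 6), (b, q, 11, 18, b, 20, 37), (b, q, 11, 18, n, 33, 37), (b, q, 11, 18, n, 37, 37), (b, q, 11, 18, s, 9, 37), (b, q, 11, 18, y, 18, 37), (b, s, 6, 30, b, 20, 33), (b, s, 6, 30, n, 33, 33), (b, s, 6, 30, n, 37, 33), (b, s, 6, 30, s, 9, 33), (b, s, 6, 30, y, 18, 33), (t, n, 1, 21, a, 32, 17), (t, n, 1, 21, a, 32, 38), (t, n, 1, 21, p, 23, 17), (t, n, 1, 21, p, 23, 38), (t, n, 1, 21, z, 10, 17), (t, n, 1, 21, z, 10, 38), (t, z, 40, 21, a, 32, 4), (t, z, 40, 21, p, 23, 4), (t, z, 40, 21, z, 10, 4)}
Selection E ≠ 21: {(b, d, 19, 14, b, 20, 4), (b, d, 19, 14, b, 20, 6), (b, d, 19, 14, n, 33, 4), (b, d, 19, 14, n, 33, 6), (b, d, 19, 14, n, 37, 4), (b, d, 19, 14, n, 37, 6), (b, d, 19, 14, s, 9, 4), (b, d, 19, 14, s, 9, 6), (b, d, 19, 14, y, 18, 4), (b, d, 19, 14, y, 18, 6), (b, q, 11, 18, b, 20, 37), (b, q, 11, 18, n, 33, 37), (b, q, 11, 18, n, 37, 37), (b, q, 11, 18, s, 9, 37), (b, q, 11, 18, y, 18, 37), (b, s, 6, 30, b, 20, 33), (b, s, 6, 30, n, 33, 33), (b, s, 6, 30, n, 37, 33), (b, s, 6, 30, s, 9, 33), (b, s, 6, 30, y, 18, 33)}
Projecting to G, A, C (16 duplicate(s) eliminated): {(33, 6, b), (37, 11, b), (4, 19, b), (6, 19, b)}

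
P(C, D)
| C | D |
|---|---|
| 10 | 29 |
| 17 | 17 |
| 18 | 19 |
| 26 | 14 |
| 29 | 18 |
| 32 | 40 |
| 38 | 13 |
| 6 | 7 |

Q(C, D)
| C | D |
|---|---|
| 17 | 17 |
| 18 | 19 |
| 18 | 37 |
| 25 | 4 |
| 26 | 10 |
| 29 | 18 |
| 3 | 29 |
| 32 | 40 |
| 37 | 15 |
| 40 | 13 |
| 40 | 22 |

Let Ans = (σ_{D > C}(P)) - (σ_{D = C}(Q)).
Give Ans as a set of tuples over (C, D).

{(10, 29), (18, 19), (32, 40), (6, 7)}

σ[D > C]: keep tuples satisfying D > C → {(10, 29), (18, 19), (32, 40), (6, 7)}
σ[D = C]: keep tuples satisfying D = C → {(17, 17)}
Difference: {(10, 29), (18, 19), (32, 40), (6, 7)} with {(17, 17)} → {(10, 29), (18, 19), (32, 40), (6, 7)}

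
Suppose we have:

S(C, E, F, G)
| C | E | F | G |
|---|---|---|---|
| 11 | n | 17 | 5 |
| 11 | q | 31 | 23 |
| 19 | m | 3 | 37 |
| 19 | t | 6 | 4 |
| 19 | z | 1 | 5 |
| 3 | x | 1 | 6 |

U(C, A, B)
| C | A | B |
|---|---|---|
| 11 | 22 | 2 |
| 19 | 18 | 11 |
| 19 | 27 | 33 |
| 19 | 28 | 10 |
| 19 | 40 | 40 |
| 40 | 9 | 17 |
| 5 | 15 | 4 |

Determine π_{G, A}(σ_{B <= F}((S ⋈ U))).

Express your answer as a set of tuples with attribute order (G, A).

{(23, 22), (5, 22)}

Joining S and U on C yields {(11, n, 17, 5, 22, 2), (11, q, 31, 23, 22, 2), (19, m, 3, 37, 18, 11), (19, m, 3, 37, 27, 33), (19, m, 3, 37, 28, 10), (19, m, 3, 37, 40, 40), (19, t, 6, 4, 18, 11), (19, t, 6, 4, 27, 33), (19, t, 6, 4, 28, 10), (19, t, 6, 4, 40, 40), (19, z, 1, 5, 18, 11), (19, z, 1, 5, 27, 33), (19, z, 1, 5, 28, 10), (19, z, 1, 5, 40, 40)}.
σ[B <= F]: keep tuples satisfying B <= F → {(11, n, 17, 5, 22, 2), (11, q, 31, 23, 22, 2)}
Keep only column(s) G, A: {(23, 22), (5, 22)}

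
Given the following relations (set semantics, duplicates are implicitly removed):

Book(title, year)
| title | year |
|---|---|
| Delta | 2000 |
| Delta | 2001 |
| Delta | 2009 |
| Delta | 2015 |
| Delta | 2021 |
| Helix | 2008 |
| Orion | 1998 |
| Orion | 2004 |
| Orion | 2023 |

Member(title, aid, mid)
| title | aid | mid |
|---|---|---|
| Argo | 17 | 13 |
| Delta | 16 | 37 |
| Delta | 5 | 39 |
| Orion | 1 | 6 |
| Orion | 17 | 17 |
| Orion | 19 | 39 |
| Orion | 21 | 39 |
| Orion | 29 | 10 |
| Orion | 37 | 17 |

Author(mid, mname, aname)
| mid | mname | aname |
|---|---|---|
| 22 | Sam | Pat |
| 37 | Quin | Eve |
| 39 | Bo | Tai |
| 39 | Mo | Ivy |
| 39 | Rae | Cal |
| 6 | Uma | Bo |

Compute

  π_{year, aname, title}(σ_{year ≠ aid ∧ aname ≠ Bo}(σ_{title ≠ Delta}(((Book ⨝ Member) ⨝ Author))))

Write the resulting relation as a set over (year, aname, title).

{(1998, Cal, Orion), (1998, Ivy, Orion), (1998, Tai, Orion), (2004, Cal, Orion), (2004, Ivy, Orion), (2004, Tai, Orion), (2023, Cal, Orion), (2023, Ivy, Orion), (2023, Tai, Orion)}

Joining Book and Member on title yields {(Delta, 2000, 16, 37), (Delta, 2000, 5, 39), (Delta, 2001, 16, 37), (Delta, 2001, 5, 39), (Delta, 2009, 16, 37), (Delta, 2009, 5, 39), (Delta, 2015, 16, 37), (Delta, 2015, 5, 39), (Delta, 2021, 16, 37), (Delta, 2021, 5, 39), (Orion, 1998, 1, 6), (Orion, 1998, 17, 17), (Orion, 1998, 19, 39), (Orion, 1998, 21, 39), (Orion, 1998, 29, 10), (Orion, 1998, 37, 17), (Orion, 2004, 1, 6), (Orion, 2004, 17, 17), (Orion, 2004, 19, 39), (Orion, 2004, 21, 39), (Orion, 2004, 29, 10), (Orion, 2004, 37, 17), (Orion, 2023, 1, 6), (Orion, 2023, 17, 17), (Orion, 2023, 19, 39), (Orion, 2023, 21, 39), (Orion, 2023, 29, 10), (Orion, 2023, 37, 17)}.
Joining (Book ⨝ Member) and Author on mid yields {(Delta, 2000, 16, 37, Quin, Eve), (Delta, 2000, 5, 39, Bo, Tai), (Delta, 2000, 5, 39, Mo, Ivy), (Delta, 2000, 5, 39, Rae, Cal), (Delta, 2001, 16, 37, Quin, Eve), (Delta, 2001, 5, 39, Bo, Tai), (Delta, 2001, 5, 39, Mo, Ivy), (Delta, 2001, 5, 39, Rae, Cal), (Delta, 2009, 16, 37, Quin, Eve), (Delta, 2009, 5, 39, Bo, Tai), (Delta, 2009, 5, 39, Mo, Ivy), (Delta, 2009, 5, 39, Rae, Cal), (Delta, 2015, 16, 37, Quin, Eve), (Delta, 2015, 5, 39, Bo, Tai), (Delta, 2015, 5, 39, Mo, Ivy), (Delta, 2015, 5, 39, Rae, Cal), (Delta, 2021, 16, 37, Quin, Eve), (Delta, 2021, 5, 39, Bo, Tai), (Delta, 2021, 5, 39, Mo, Ivy), (Delta, 2021, 5, 39, Rae, Cal), (Orion, 1998, 1, 6, Uma, Bo), (Orion, 1998, 19, 39, Bo, Tai), (Orion, 1998, 19, 39, Mo, Ivy), (Orion, 1998, 19, 39, Rae, Cal), (Orion, 1998, 21, 39, Bo, Tai), (Orion, 1998, 21, 39, Mo, Ivy), (Orion, 1998, 21, 39, Rae, Cal), (Orion, 2004, 1, 6, Uma, Bo), (Orion, 2004, 19, 39, Bo, Tai), (Orion, 2004, 19, 39, Mo, Ivy), (Orion, 2004, 19, 39, Rae, Cal), (Orion, 2004, 21, 39, Bo, Tai), (Orion, 2004, 21, 39, Mo, Ivy), (Orion, 2004, 21, 39, Rae, Cal), (Orion, 2023, 1, 6, Uma, Bo), (Orion, 2023, 19, 39, Bo, Tai), (Orion, 2023, 19, 39, Mo, Ivy), (Orion, 2023, 19, 39, Rae, Cal), (Orion, 2023, 21, 39, Bo, Tai), (Orion, 2023, 21, 39, Mo, Ivy), (Orion, 2023, 21, 39, Rae, Cal)}.
Filtering on title ≠ Delta leaves {(Orion, 1998, 1, 6, Uma, Bo), (Orion, 1998, 19, 39, Bo, Tai), (Orion, 1998, 19, 39, Mo, Ivy), (Orion, 1998, 19, 39, Rae, Cal), (Orion, 1998, 21, 39, Bo, Tai), (Orion, 1998, 21, 39, Mo, Ivy), (Orion, 1998, 21, 39, Rae, Cal), (Orion, 2004, 1, 6, Uma, Bo), (Orion, 2004, 19, 39, Bo, Tai), (Orion, 2004, 19, 39, Mo, Ivy), (Orion, 2004, 19, 39, Rae, Cal), (Orion, 2004, 21, 39, Bo, Tai), (Orion, 2004, 21, 39, Mo, Ivy), (Orion, 2004, 21, 39, Rae, Cal), (Orion, 2023, 1, 6, Uma, Bo), (Orion, 2023, 19, 39, Bo, Tai), (Orion, 2023, 19, 39, Mo, Ivy), (Orion, 2023, 19, 39, Rae, Cal), (Orion, 2023, 21, 39, Bo, Tai), (Orion, 2023, 21, 39, Mo, Ivy), (Orion, 2023, 21, 39, Rae, Cal)}.
Filtering on year ≠ aid ∧ aname ≠ Bo leaves {(Orion, 1998, 19, 39, Bo, Tai), (Orion, 1998, 19, 39, Mo, Ivy), (Orion, 1998, 19, 39, Rae, Cal), (Orion, 1998, 21, 39, Bo, Tai), (Orion, 1998, 21, 39, Mo, Ivy), (Orion, 1998, 21, 39, Rae, Cal), (Orion, 2004, 19, 39, Bo, Tai), (Orion, 2004, 19, 39, Mo, Ivy), (Orion, 2004, 19, 39, Rae, Cal), (Orion, 2004, 21, 39, Bo, Tai), (Orion, 2004, 21, 39, Mo, Ivy), (Orion, 2004, 21, 39, Rae, Cal), (Orion, 2023, 19, 39, Bo, Tai), (Orion, 2023, 19, 39, Mo, Ivy), (Orion, 2023, 19, 39, Rae, Cal), (Orion, 2023, 21, 39, Bo, Tai), (Orion, 2023, 21, 39, Mo, Ivy), (Orion, 2023, 21, 39, Rae, Cal)}.
π[year, aname, title]: project onto (year, aname, title) (9 duplicate(s) eliminated) → {(1998, Cal, Orion), (1998, Ivy, Orion), (1998, Tai, Orion), (2004, Cal, Orion), (2004, Ivy, Orion), (2004, Tai, Orion), (2023, Cal, Orion), (2023, Ivy, Orion), (2023, Tai, Orion)}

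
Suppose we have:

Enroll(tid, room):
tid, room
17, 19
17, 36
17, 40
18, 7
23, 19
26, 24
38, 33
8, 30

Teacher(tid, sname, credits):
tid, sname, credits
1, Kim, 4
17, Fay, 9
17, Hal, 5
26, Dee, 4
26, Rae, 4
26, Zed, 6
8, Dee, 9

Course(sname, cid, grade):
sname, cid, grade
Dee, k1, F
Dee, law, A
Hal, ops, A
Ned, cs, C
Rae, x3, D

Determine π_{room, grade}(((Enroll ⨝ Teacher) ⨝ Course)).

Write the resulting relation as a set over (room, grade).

Enroll ⋈ Teacher (natural join on tid): {(17, 19, Fay, 9), (17, 19, Hal, 5), (17, 36, Fay, 9), (17, 36, Hal, 5), (17, 40, Fay, 9), (17, 40, Hal, 5), (26, 24, Dee, 4), (26, 24, Rae, 4), (26, 24, Zed, 6), (8, 30, Dee, 9)}
(Enroll ⨝ Teacher) ⋈ Course (natural join on sname): {(17, 19, Hal, 5, ops, A), (17, 36, Hal, 5, ops, A), (17, 40, Hal, 5, ops, A), (26, 24, Dee, 4, k1, F), (26, 24, Dee, 4, law, A), (26, 24, Rae, 4, x3, D), (8, 30, Dee, 9, k1, F), (8, 30, Dee, 9, law, A)}
π_{room, grade} gives {(19, A), (24, A), (24, D), (24, F), (30, A), (30, F), (36, A), (40, A)}.

{(19, A), (24, A), (24, D), (24, F), (30, A), (30, F), (36, A), (40, A)}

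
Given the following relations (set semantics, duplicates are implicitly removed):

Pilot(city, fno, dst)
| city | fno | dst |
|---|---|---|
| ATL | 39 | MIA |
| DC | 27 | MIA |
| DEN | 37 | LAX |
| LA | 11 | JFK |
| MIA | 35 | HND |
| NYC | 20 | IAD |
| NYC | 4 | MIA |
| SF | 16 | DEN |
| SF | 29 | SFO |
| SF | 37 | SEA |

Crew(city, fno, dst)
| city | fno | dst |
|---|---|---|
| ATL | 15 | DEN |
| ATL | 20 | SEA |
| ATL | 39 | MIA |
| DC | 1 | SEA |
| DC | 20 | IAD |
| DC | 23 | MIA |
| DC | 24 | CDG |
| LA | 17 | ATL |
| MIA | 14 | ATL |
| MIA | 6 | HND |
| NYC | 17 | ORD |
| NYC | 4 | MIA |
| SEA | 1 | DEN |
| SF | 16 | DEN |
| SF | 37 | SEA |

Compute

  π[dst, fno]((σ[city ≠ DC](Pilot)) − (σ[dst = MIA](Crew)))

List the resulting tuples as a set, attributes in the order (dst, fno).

Apply σ_{city ≠ DC}; surviving tuples: {(ATL, 39, MIA), (DEN, 37, LAX), (LA, 11, JFK), (MIA, 35, HND), (NYC, 20, IAD), (NYC, 4, MIA), (SF, 16, DEN), (SF, 29, SFO), (SF, 37, SEA)}
Apply σ_{dst = MIA}; surviving tuples: {(ATL, 39, MIA), (DC, 23, MIA), (NYC, 4, MIA)}
Set difference of the two operands is {(DEN, 37, LAX), (LA, 11, JFK), (MIA, 35, HND), (NYC, 20, IAD), (SF, 16, DEN), (SF, 29, SFO), (SF, 37, SEA)}.
π[dst, fno]: project onto (dst, fno) → {(DEN, 16), (HND, 35), (IAD, 20), (JFK, 11), (LAX, 37), (SEA, 37), (SFO, 29)}

{(DEN, 16), (HND, 35), (IAD, 20), (JFK, 11), (LAX, 37), (SEA, 37), (SFO, 29)}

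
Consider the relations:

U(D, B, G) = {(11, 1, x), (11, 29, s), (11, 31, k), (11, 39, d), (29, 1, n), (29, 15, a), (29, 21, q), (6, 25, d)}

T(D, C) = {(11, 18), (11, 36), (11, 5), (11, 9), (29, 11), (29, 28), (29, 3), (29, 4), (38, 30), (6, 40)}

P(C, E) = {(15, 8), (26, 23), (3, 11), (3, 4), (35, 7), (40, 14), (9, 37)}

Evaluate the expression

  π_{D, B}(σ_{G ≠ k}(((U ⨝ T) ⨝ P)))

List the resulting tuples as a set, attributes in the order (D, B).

{(11, 1), (11, 29), (11, 39), (29, 1), (29, 15), (29, 21), (6, 25)}

Joining U and T on D yields {(11, 1, x, 18), (11, 1, x, 36), (11, 1, x, 5), (11, 1, x, 9), (11, 29, s, 18), (11, 29, s, 36), (11, 29, s, 5), (11, 29, s, 9), (11, 31, k, 18), (11, 31, k, 36), (11, 31, k, 5), (11, 31, k, 9), (11, 39, d, 18), (11, 39, d, 36), (11, 39, d, 5), (11, 39, d, 9), (29, 1, n, 11), (29, 1, n, 28), (29, 1, n, 3), (29, 1, n, 4), (29, 15, a, 11), (29, 15, a, 28), (29, 15, a, 3), (29, 15, a, 4), (29, 21, q, 11), (29, 21, q, 28), (29, 21, q, 3), (29, 21, q, 4), (6, 25, d, 40)}.
Joining (U ⨝ T) and P on C yields {(11, 1, x, 9, 37), (11, 29, s, 9, 37), (11, 31, k, 9, 37), (11, 39, d, 9, 37), (29, 1, n, 3, 11), (29, 1, n, 3, 4), (29, 15, a, 3, 11), (29, 15, a, 3, 4), (29, 21, q, 3, 11), (29, 21, q, 3, 4), (6, 25, d, 40, 14)}.
σ[G ≠ k]: keep tuples satisfying G ≠ k → {(11, 1, x, 9, 37), (11, 29, s, 9, 37), (11, 39, d, 9, 37), (29, 1, n, 3, 11), (29, 1, n, 3, 4), (29, 15, a, 3, 11), (29, 15, a, 3, 4), (29, 21, q, 3, 11), (29, 21, q, 3, 4), (6, 25, d, 40, 14)}
Projecting to D, B (3 duplicate(s) eliminated): {(11, 1), (11, 29), (11, 39), (29, 1), (29, 15), (29, 21), (6, 25)}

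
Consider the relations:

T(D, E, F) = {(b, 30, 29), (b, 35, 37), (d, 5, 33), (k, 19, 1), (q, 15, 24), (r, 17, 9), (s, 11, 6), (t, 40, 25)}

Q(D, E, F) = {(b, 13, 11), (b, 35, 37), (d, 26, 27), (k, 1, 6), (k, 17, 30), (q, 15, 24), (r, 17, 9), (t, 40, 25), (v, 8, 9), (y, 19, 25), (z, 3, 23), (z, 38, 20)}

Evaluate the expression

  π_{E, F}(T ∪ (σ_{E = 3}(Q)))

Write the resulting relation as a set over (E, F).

{(11, 6), (15, 24), (17, 9), (19, 1), (3, 23), (30, 29), (35, 37), (40, 25), (5, 33)}

σ[E = 3]: keep tuples satisfying E = 3 → {(z, 3, 23)}
Taking the union: {(b, 30, 29), (b, 35, 37), (d, 5, 33), (k, 19, 1), (q, 15, 24), (r, 17, 9), (s, 11, 6), (t, 40, 25), (z, 3, 23)}
π[E, F]: project onto (E, F) → {(11, 6), (15, 24), (17, 9), (19, 1), (3, 23), (30, 29), (35, 37), (40, 25), (5, 33)}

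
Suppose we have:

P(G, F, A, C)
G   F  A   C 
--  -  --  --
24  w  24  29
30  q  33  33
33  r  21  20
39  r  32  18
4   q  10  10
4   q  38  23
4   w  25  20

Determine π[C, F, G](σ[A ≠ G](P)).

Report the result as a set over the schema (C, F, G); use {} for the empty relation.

Filtering on A ≠ G leaves {(30, q, 33, 33), (33, r, 21, 20), (39, r, 32, 18), (4, q, 10, 10), (4, q, 38, 23), (4, w, 25, 20)}.
π[C, F, G]: project onto (C, F, G) → {(10, q, 4), (18, r, 39), (20, r, 33), (20, w, 4), (23, q, 4), (33, q, 30)}

{(10, q, 4), (18, r, 39), (20, r, 33), (20, w, 4), (23, q, 4), (33, q, 30)}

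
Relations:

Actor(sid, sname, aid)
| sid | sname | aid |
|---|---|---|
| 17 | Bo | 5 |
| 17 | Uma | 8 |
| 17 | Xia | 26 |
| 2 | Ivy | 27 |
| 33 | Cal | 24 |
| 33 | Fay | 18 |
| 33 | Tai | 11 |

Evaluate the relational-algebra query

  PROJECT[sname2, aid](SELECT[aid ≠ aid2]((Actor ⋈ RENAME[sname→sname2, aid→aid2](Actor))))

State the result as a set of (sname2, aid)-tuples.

{(Bo, 26), (Bo, 8), (Cal, 11), (Cal, 18), (Fay, 11), (Fay, 24), (Tai, 18), (Tai, 24), (Uma, 26), (Uma, 5), (Xia, 5), (Xia, 8)}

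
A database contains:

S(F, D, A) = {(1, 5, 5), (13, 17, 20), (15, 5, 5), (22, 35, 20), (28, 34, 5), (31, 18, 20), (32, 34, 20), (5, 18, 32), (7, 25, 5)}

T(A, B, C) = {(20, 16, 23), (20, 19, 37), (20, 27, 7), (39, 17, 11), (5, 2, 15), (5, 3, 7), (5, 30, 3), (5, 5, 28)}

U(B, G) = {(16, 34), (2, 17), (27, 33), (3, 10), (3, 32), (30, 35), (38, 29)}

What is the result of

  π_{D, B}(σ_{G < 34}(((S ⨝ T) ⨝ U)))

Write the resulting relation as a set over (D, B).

Natural join on A: {(1, 5, 5, 2, 15), (1, 5, 5, 3, 7), (1, 5, 5, 30, 3), (1, 5, 5, 5, 28), (13, 17, 20, 16, 23), (13, 17, 20, 19, 37), (13, 17, 20, 27, 7), (15, 5, 5, 2, 15), (15, 5, 5, 3, 7), (15, 5, 5, 30, 3), (15, 5, 5, 5, 28), (22, 35, 20, 16, 23), (22, 35, 20, 19, 37), (22, 35, 20, 27, 7), (28, 34, 5, 2, 15), (28, 34, 5, 3, 7), (28, 34, 5, 30, 3), (28, 34, 5, 5, 28), (31, 18, 20, 16, 23), (31, 18, 20, 19, 37), (31, 18, 20, 27, 7), (32, 34, 20, 16, 23), (32, 34, 20, 19, 37), (32, 34, 20, 27, 7), (7, 25, 5, 2, 15), (7, 25, 5, 3, 7), (7, 25, 5, 30, 3), (7, 25, 5, 5, 28)}
Natural join on B: {(1, 5, 5, 2, 15, 17), (1, 5, 5, 3, 7, 10), (1, 5, 5, 3, 7, 32), (1, 5, 5, 30, 3, 35), (13, 17, 20, 16, 23, 34), (13, 17, 20, 27, 7, 33), (15, 5, 5, 2, 15, 17), (15, 5, 5, 3, 7, 10), (15, 5, 5, 3, 7, 32), (15, 5, 5, 30, 3, 35), (22, 35, 20, 16, 23, 34), (22, 35, 20, 27, 7, 33), (28, 34, 5, 2, 15, 17), (28, 34, 5, 3, 7, 10), (28, 34, 5, 3, 7, 32), (28, 34, 5, 30, 3, 35), (31, 18, 20, 16, 23, 34), (31, 18, 20, 27, 7, 33), (32, 34, 20, 16, 23, 34), (32, 34, 20, 27, 7, 33), (7, 25, 5, 2, 15, 17), (7, 25, 5, 3, 7, 10), (7, 25, 5, 3, 7, 32), (7, 25, 5, 30, 3, 35)}
Apply σ_{G < 34}; surviving tuples: {(1, 5, 5, 2, 15, 17), (1, 5, 5, 3, 7, 10), (1, 5, 5, 3, 7, 32), (13, 17, 20, 27, 7, 33), (15, 5, 5, 2, 15, 17), (15, 5, 5, 3, 7, 10), (15, 5, 5, 3, 7, 32), (22, 35, 20, 27, 7, 33), (28, 34, 5, 2, 15, 17), (28, 34, 5, 3, 7, 10), (28, 34, 5, 3, 7, 32), (31, 18, 20, 27, 7, 33), (32, 34, 20, 27, 7, 33), (7, 25, 5, 2, 15, 17), (7, 25, 5, 3, 7, 10), (7, 25, 5, 3, 7, 32)}
π[D, B]: project onto (D, B) (6 duplicate(s) eliminated) → {(17, 27), (18, 27), (25, 2), (25, 3), (34, 2), (34, 27), (34, 3), (35, 27), (5, 2), (5, 3)}

{(17, 27), (18, 27), (25, 2), (25, 3), (34, 2), (34, 27), (34, 3), (35, 27), (5, 2), (5, 3)}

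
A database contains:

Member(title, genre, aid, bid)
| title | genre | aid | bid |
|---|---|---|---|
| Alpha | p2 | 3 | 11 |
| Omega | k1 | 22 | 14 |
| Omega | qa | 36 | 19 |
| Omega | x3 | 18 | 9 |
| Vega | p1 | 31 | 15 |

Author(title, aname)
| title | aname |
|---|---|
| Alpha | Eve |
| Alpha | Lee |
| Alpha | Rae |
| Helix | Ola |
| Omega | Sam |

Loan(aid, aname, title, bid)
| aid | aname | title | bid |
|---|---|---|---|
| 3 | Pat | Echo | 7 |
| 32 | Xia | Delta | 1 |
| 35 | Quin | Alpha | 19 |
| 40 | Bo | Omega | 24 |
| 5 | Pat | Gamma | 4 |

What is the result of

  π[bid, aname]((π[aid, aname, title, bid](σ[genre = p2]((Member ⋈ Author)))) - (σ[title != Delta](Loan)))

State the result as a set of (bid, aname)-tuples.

Member ⋈ Author (natural join on title): {(Alpha, p2, 3, 11, Eve), (Alpha, p2, 3, 11, Lee), (Alpha, p2, 3, 11, Rae), (Omega, k1, 22, 14, Sam), (Omega, qa, 36, 19, Sam), (Omega, x3, 18, 9, Sam)}
Selection genre = p2: {(Alpha, p2, 3, 11, Eve), (Alpha, p2, 3, 11, Lee), (Alpha, p2, 3, 11, Rae)}
π[aid, aname, title, bid]: project onto (aid, aname, title, bid) → {(3, Eve, Alpha, 11), (3, Lee, Alpha, 11), (3, Rae, Alpha, 11)}
Selection title != Delta: {(3, Pat, Echo, 7), (35, Quin, Alpha, 19), (40, Bo, Omega, 24), (5, Pat, Gamma, 4)}
Taking the difference: {(3, Eve, Alpha, 11), (3, Lee, Alpha, 11), (3, Rae, Alpha, 11)}
π[bid, aname]: project onto (bid, aname) → {(11, Eve), (11, Lee), (11, Rae)}

{(11, Eve), (11, Lee), (11, Rae)}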